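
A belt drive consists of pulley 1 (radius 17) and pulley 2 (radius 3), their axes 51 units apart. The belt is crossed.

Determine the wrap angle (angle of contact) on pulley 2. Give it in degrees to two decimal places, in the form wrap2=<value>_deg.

wrap2=226.18_deg

crossed belt: β = asin((r1+r2)/C) = asin(20/51) = 23.0888°
wrap1 = wrap2 = π + 2β = 226.1775°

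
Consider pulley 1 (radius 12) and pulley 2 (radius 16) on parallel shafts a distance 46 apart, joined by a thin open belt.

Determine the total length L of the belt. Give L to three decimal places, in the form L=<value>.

L=180.313

open belt: β = asin((r2−r1)/C) = asin(4/46) = 4.9885°
wrap1 = π − 2β = 170.0229°
wrap2 = π + 2β = 189.9771°
tangent length = C·cosβ = 45.8258
L = r1·wrap1 + r2·wrap2 + 2·C·cosβ = 12·2.9675 + 16·3.3157 + 2·45.8258 = 180.3126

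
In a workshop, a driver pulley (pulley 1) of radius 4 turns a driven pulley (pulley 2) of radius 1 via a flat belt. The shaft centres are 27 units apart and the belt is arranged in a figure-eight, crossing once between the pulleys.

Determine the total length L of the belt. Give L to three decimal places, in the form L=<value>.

crossed belt: β = asin((r1+r2)/C) = asin(5/27) = 10.6719°
wrap1 = wrap2 = π + 2β = 201.3439°
tangent length = C·cosβ = 26.5330
L = (r1+r2)·wrap + 2·C·cosβ = 5·3.5141 + 2·26.5330 = 70.6366

L=70.637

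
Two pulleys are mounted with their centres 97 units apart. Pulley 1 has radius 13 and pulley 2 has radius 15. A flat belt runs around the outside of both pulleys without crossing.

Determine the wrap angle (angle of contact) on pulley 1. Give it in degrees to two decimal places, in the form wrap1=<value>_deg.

wrap1=177.64_deg

open belt: β = asin((r2−r1)/C) = asin(2/97) = 1.1814°
wrap1 = π − 2β = 177.6371°
wrap2 = π + 2β = 182.3629°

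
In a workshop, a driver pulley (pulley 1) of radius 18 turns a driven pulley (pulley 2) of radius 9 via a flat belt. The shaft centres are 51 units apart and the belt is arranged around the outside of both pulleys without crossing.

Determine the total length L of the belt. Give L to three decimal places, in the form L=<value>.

L=188.415

open belt: β = asin((r2−r1)/C) = asin(-9/51) = -10.1642°
wrap1 = π − 2β = 200.3285°
wrap2 = π + 2β = 159.6715°
tangent length = C·cosβ = 50.1996
L = r1·wrap1 + r2·wrap2 + 2·C·cosβ = 18·3.4964 + 9·2.7868 + 2·50.1996 = 188.4154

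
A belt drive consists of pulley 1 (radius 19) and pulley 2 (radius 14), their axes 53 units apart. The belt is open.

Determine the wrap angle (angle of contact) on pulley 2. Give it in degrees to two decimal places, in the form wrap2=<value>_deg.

open belt: β = asin((r2−r1)/C) = asin(-5/53) = -5.4133°
wrap1 = π − 2β = 190.8266°
wrap2 = π + 2β = 169.1734°

wrap2=169.17_deg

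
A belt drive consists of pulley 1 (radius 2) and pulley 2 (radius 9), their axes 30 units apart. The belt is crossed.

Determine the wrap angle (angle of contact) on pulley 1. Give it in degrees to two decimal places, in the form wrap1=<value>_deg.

crossed belt: β = asin((r1+r2)/C) = asin(11/30) = 21.5102°
wrap1 = wrap2 = π + 2β = 223.0204°

wrap1=223.02_deg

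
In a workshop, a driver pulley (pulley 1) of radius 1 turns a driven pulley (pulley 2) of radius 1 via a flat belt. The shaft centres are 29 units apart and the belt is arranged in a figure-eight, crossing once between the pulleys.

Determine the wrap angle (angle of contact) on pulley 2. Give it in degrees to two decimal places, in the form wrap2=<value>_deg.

crossed belt: β = asin((r1+r2)/C) = asin(2/29) = 3.9546°
wrap1 = wrap2 = π + 2β = 187.9091°

wrap2=187.91_deg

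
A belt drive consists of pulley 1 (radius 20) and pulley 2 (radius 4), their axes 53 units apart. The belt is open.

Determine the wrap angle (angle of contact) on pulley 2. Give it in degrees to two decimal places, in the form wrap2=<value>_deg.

wrap2=144.86_deg

open belt: β = asin((r2−r1)/C) = asin(-16/53) = -17.5710°
wrap1 = π − 2β = 215.1419°
wrap2 = π + 2β = 144.8581°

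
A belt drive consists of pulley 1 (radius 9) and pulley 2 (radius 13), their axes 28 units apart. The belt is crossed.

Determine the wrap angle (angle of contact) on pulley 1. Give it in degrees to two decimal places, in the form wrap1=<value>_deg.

crossed belt: β = asin((r1+r2)/C) = asin(22/28) = 51.7868°
wrap1 = wrap2 = π + 2β = 283.5736°

wrap1=283.57_deg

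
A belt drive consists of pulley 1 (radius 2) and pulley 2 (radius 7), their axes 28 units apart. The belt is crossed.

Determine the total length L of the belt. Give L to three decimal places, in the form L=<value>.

crossed belt: β = asin((r1+r2)/C) = asin(9/28) = 18.7493°
wrap1 = wrap2 = π + 2β = 217.4987°
tangent length = C·cosβ = 26.5141
L = (r1+r2)·wrap + 2·C·cosβ = 9·3.7961 + 2·26.5141 = 87.1929

L=87.193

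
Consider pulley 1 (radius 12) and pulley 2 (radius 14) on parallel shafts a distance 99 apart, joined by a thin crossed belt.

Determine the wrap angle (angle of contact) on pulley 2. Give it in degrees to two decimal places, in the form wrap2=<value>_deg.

crossed belt: β = asin((r1+r2)/C) = asin(26/99) = 15.2260°
wrap1 = wrap2 = π + 2β = 210.4519°

wrap2=210.45_deg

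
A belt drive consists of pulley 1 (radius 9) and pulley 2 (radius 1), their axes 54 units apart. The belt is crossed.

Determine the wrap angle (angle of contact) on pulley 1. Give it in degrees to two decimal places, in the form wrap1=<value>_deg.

crossed belt: β = asin((r1+r2)/C) = asin(10/54) = 10.6719°
wrap1 = wrap2 = π + 2β = 201.3439°

wrap1=201.34_deg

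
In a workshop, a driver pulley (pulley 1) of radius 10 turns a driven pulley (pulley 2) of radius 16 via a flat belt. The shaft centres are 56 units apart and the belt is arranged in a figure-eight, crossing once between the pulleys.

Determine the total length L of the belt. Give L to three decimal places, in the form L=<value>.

crossed belt: β = asin((r1+r2)/C) = asin(26/56) = 27.6640°
wrap1 = wrap2 = π + 2β = 235.3280°
tangent length = C·cosβ = 49.5984
L = (r1+r2)·wrap + 2·C·cosβ = 26·4.1072 + 2·49.5984 = 205.9852

L=205.985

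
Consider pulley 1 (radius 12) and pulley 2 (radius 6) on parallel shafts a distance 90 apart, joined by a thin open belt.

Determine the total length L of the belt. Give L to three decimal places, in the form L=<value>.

open belt: β = asin((r2−r1)/C) = asin(-6/90) = -3.8226°
wrap1 = π − 2β = 187.6451°
wrap2 = π + 2β = 172.3549°
tangent length = C·cosβ = 89.7998
L = r1·wrap1 + r2·wrap2 + 2·C·cosβ = 12·3.2750 + 6·3.0082 + 2·89.7998 = 236.9488

L=236.949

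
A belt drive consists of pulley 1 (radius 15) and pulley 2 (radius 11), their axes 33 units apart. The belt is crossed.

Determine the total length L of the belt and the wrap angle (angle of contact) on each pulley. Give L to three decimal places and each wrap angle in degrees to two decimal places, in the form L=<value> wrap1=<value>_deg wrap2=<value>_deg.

L=169.509 wrap1=283.98_deg wrap2=283.98_deg

crossed belt: β = asin((r1+r2)/C) = asin(26/33) = 51.9877°
wrap1 = wrap2 = π + 2β = 283.9754°
tangent length = C·cosβ = 20.3224
L = (r1+r2)·wrap + 2·C·cosβ = 26·4.9563 + 2·20.3224 = 169.5088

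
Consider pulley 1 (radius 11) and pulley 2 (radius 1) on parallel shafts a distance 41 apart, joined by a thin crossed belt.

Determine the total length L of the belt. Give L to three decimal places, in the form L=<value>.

crossed belt: β = asin((r1+r2)/C) = asin(12/41) = 17.0186°
wrap1 = wrap2 = π + 2β = 214.0373°
tangent length = C·cosβ = 39.2046
L = (r1+r2)·wrap + 2·C·cosβ = 12·3.7357 + 2·39.2046 = 123.2370

L=123.237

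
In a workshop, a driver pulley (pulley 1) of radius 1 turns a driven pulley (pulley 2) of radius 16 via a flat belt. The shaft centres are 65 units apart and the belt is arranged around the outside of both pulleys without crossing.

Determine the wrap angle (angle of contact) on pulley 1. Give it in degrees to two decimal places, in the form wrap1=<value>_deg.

wrap1=153.32_deg

open belt: β = asin((r2−r1)/C) = asin(15/65) = 13.3424°
wrap1 = π − 2β = 153.3153°
wrap2 = π + 2β = 206.6847°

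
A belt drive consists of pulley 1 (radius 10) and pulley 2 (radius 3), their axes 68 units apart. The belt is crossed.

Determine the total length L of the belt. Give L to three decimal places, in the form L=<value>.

crossed belt: β = asin((r1+r2)/C) = asin(13/68) = 11.0214°
wrap1 = wrap2 = π + 2β = 202.0429°
tangent length = C·cosβ = 66.7458
L = (r1+r2)·wrap + 2·C·cosβ = 13·3.5263 + 2·66.7458 = 179.3337

L=179.334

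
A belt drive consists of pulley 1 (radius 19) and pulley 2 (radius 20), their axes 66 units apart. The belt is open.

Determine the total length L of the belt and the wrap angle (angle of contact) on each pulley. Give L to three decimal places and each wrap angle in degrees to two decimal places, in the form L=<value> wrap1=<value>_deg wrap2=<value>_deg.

open belt: β = asin((r2−r1)/C) = asin(1/66) = 0.8682°
wrap1 = π − 2β = 178.2637°
wrap2 = π + 2β = 181.7363°
tangent length = C·cosβ = 65.9924
L = r1·wrap1 + r2·wrap2 + 2·C·cosβ = 19·3.1113 + 20·3.1719 + 2·65.9924 = 254.5373

L=254.537 wrap1=178.26_deg wrap2=181.74_deg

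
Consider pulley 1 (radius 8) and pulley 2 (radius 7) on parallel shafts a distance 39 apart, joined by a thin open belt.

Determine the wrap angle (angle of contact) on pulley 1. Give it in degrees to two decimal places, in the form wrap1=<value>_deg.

open belt: β = asin((r2−r1)/C) = asin(-1/39) = -1.4693°
wrap1 = π − 2β = 182.9386°
wrap2 = π + 2β = 177.0614°

wrap1=182.94_deg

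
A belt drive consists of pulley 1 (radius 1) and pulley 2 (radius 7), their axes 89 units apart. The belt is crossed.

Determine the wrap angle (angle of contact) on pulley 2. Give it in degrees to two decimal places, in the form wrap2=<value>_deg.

crossed belt: β = asin((r1+r2)/C) = asin(8/89) = 5.1571°
wrap1 = wrap2 = π + 2β = 190.3143°

wrap2=190.31_deg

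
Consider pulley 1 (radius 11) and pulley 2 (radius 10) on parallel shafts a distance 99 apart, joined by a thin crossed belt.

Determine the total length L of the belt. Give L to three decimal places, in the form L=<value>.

crossed belt: β = asin((r1+r2)/C) = asin(21/99) = 12.2467°
wrap1 = wrap2 = π + 2β = 204.4934°
tangent length = C·cosβ = 96.7471
L = (r1+r2)·wrap + 2·C·cosβ = 21·3.5691 + 2·96.7471 = 268.4449

L=268.445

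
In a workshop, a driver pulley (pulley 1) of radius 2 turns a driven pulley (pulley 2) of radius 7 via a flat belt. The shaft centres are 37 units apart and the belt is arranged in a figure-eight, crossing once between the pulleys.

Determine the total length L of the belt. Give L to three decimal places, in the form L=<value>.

L=104.475

crossed belt: β = asin((r1+r2)/C) = asin(9/37) = 14.0780°
wrap1 = wrap2 = π + 2β = 208.1561°
tangent length = C·cosβ = 35.8887
L = (r1+r2)·wrap + 2·C·cosβ = 9·3.6330 + 2·35.8887 = 104.4745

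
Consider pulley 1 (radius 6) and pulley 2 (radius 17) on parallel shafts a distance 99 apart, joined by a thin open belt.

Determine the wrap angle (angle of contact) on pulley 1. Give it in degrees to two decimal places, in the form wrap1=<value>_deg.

wrap1=167.24_deg

open belt: β = asin((r2−r1)/C) = asin(11/99) = 6.3794°
wrap1 = π − 2β = 167.2413°
wrap2 = π + 2β = 192.7587°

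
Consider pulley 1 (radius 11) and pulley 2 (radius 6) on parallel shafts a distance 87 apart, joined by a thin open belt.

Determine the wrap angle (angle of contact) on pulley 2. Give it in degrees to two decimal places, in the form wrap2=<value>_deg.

open belt: β = asin((r2−r1)/C) = asin(-5/87) = -3.2947°
wrap1 = π − 2β = 186.5894°
wrap2 = π + 2β = 173.4106°

wrap2=173.41_deg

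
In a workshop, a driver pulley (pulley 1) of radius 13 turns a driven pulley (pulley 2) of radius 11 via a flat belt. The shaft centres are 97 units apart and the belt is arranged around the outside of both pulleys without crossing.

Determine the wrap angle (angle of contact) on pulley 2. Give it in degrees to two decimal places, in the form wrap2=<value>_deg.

wrap2=177.64_deg

open belt: β = asin((r2−r1)/C) = asin(-2/97) = -1.1814°
wrap1 = π − 2β = 182.3629°
wrap2 = π + 2β = 177.6371°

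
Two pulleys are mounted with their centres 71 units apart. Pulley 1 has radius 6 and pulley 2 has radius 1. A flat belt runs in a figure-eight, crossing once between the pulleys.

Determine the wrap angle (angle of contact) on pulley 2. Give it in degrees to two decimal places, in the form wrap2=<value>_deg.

wrap2=191.32_deg

crossed belt: β = asin((r1+r2)/C) = asin(7/71) = 5.6581°
wrap1 = wrap2 = π + 2β = 191.3161°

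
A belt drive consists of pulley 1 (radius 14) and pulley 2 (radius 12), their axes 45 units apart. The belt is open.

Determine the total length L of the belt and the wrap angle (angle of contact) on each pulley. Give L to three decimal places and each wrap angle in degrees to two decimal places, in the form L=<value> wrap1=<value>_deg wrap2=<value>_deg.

open belt: β = asin((r2−r1)/C) = asin(-2/45) = -2.5473°
wrap1 = π − 2β = 185.0946°
wrap2 = π + 2β = 174.9054°
tangent length = C·cosβ = 44.9555
L = r1·wrap1 + r2·wrap2 + 2·C·cosβ = 14·3.2305 + 12·3.0527 + 2·44.9555 = 171.7703

L=171.770 wrap1=185.09_deg wrap2=174.91_deg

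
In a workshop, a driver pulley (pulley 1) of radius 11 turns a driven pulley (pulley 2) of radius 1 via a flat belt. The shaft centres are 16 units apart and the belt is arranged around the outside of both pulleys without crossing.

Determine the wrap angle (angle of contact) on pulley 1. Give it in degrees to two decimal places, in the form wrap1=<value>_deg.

open belt: β = asin((r2−r1)/C) = asin(-10/16) = -38.6822°
wrap1 = π − 2β = 257.3644°
wrap2 = π + 2β = 102.6356°

wrap1=257.36_deg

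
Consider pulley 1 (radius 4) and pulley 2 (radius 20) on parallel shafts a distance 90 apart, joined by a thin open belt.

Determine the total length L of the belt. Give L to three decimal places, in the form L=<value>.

open belt: β = asin((r2−r1)/C) = asin(16/90) = 10.2403°
wrap1 = π − 2β = 159.5193°
wrap2 = π + 2β = 200.4807°
tangent length = C·cosβ = 88.5664
L = r1·wrap1 + r2·wrap2 + 2·C·cosβ = 4·2.7841 + 20·3.4990 + 2·88.5664 = 258.2502

L=258.250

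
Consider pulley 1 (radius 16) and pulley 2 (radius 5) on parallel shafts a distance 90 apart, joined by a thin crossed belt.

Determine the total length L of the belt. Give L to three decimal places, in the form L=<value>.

L=250.896

crossed belt: β = asin((r1+r2)/C) = asin(21/90) = 13.4934°
wrap1 = wrap2 = π + 2β = 206.9868°
tangent length = C·cosβ = 87.5157
L = (r1+r2)·wrap + 2·C·cosβ = 21·3.6126 + 2·87.5157 = 250.8960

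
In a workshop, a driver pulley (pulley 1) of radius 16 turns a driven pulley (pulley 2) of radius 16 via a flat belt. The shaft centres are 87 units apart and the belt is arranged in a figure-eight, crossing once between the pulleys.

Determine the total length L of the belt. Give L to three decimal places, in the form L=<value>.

L=286.440

crossed belt: β = asin((r1+r2)/C) = asin(32/87) = 21.5810°
wrap1 = wrap2 = π + 2β = 223.1620°
tangent length = C·cosβ = 80.9012
L = (r1+r2)·wrap + 2·C·cosβ = 32·3.8949 + 2·80.9012 = 286.4395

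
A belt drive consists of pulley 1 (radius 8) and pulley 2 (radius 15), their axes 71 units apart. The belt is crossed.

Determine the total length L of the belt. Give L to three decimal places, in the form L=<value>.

crossed belt: β = asin((r1+r2)/C) = asin(23/71) = 18.9016°
wrap1 = wrap2 = π + 2β = 217.8032°
tangent length = C·cosβ = 67.1714
L = (r1+r2)·wrap + 2·C·cosβ = 23·3.8014 + 2·67.1714 = 221.7746

L=221.775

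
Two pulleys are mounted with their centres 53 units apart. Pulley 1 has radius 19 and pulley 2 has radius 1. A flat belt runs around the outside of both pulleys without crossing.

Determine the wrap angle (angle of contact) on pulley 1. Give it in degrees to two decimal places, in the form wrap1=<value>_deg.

open belt: β = asin((r2−r1)/C) = asin(-18/53) = -19.8539°
wrap1 = π − 2β = 219.7078°
wrap2 = π + 2β = 140.2922°

wrap1=219.71_deg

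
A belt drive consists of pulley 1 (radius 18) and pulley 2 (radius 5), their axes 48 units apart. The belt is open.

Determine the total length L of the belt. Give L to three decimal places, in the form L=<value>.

open belt: β = asin((r2−r1)/C) = asin(-13/48) = -15.7139°
wrap1 = π − 2β = 211.4277°
wrap2 = π + 2β = 148.5723°
tangent length = C·cosβ = 46.2061
L = r1·wrap1 + r2·wrap2 + 2·C·cosβ = 18·3.6901 + 5·2.5931 + 2·46.2061 = 171.7995

L=171.799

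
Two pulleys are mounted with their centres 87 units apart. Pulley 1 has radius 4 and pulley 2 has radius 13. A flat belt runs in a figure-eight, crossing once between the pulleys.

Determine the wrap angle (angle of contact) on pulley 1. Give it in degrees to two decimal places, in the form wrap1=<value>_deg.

wrap1=202.54_deg

crossed belt: β = asin((r1+r2)/C) = asin(17/87) = 11.2682°
wrap1 = wrap2 = π + 2β = 202.5365°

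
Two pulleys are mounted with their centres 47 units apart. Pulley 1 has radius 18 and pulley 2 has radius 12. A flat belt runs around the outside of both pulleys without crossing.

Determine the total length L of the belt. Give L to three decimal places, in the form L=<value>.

L=189.015

open belt: β = asin((r2−r1)/C) = asin(-6/47) = -7.3344°
wrap1 = π − 2β = 194.6687°
wrap2 = π + 2β = 165.3313°
tangent length = C·cosβ = 46.6154
L = r1·wrap1 + r2·wrap2 + 2·C·cosβ = 18·3.3976 + 12·2.8856 + 2·46.6154 = 189.0148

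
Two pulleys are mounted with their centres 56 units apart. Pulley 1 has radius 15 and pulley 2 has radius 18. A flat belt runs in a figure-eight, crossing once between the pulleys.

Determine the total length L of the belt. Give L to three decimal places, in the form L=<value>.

L=235.752

crossed belt: β = asin((r1+r2)/C) = asin(33/56) = 36.1063°
wrap1 = wrap2 = π + 2β = 252.2127°
tangent length = C·cosβ = 45.2438
L = (r1+r2)·wrap + 2·C·cosβ = 33·4.4019 + 2·45.2438 = 235.7516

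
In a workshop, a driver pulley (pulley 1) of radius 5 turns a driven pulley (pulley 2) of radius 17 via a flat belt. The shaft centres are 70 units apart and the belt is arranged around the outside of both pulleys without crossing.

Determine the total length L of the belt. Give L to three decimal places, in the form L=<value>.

L=211.177

open belt: β = asin((r2−r1)/C) = asin(12/70) = 9.8709°
wrap1 = π − 2β = 160.2582°
wrap2 = π + 2β = 199.7418°
tangent length = C·cosβ = 68.9638
L = r1·wrap1 + r2·wrap2 + 2·C·cosβ = 5·2.7970 + 17·3.4862 + 2·68.9638 = 211.1773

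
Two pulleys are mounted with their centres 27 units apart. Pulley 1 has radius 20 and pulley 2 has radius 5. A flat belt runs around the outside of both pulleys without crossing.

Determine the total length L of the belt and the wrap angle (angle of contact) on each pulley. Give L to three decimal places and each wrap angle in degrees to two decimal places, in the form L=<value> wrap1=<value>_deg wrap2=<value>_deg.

open belt: β = asin((r2−r1)/C) = asin(-15/27) = -33.7490°
wrap1 = π − 2β = 247.4980°
wrap2 = π + 2β = 112.5020°
tangent length = C·cosβ = 22.4499
L = r1·wrap1 + r2·wrap2 + 2·C·cosβ = 20·4.3197 + 5·1.9635 + 2·22.4499 = 141.1106

L=141.111 wrap1=247.50_deg wrap2=112.50_deg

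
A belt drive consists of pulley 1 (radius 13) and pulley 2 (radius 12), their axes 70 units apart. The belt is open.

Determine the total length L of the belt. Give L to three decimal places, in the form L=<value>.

open belt: β = asin((r2−r1)/C) = asin(-1/70) = -0.8185°
wrap1 = π − 2β = 181.6371°
wrap2 = π + 2β = 178.3629°
tangent length = C·cosβ = 69.9929
L = r1·wrap1 + r2·wrap2 + 2·C·cosβ = 13·3.1702 + 12·3.1130 + 2·69.9929 = 218.5541

L=218.554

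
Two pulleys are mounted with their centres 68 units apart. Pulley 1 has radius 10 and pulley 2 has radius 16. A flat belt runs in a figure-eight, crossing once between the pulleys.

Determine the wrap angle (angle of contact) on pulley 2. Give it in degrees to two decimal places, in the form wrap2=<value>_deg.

crossed belt: β = asin((r1+r2)/C) = asin(26/68) = 22.4795°
wrap1 = wrap2 = π + 2β = 224.9590°

wrap2=224.96_deg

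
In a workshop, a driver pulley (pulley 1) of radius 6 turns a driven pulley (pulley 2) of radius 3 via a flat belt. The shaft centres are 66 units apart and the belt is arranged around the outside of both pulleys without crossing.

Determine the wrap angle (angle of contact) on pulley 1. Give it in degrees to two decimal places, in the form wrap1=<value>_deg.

wrap1=185.21_deg

open belt: β = asin((r2−r1)/C) = asin(-3/66) = -2.6053°
wrap1 = π − 2β = 185.2105°
wrap2 = π + 2β = 174.7895°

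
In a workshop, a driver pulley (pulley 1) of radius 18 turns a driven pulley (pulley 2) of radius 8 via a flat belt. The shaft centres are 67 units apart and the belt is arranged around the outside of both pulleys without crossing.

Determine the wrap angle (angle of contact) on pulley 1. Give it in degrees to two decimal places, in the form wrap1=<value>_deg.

wrap1=197.17_deg

open belt: β = asin((r2−r1)/C) = asin(-10/67) = -8.5837°
wrap1 = π − 2β = 197.1674°
wrap2 = π + 2β = 162.8326°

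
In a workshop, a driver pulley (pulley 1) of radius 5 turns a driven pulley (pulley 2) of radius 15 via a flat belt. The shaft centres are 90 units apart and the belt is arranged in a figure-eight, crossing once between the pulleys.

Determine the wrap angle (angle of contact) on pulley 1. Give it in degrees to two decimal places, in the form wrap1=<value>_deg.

crossed belt: β = asin((r1+r2)/C) = asin(20/90) = 12.8396°
wrap1 = wrap2 = π + 2β = 205.6792°

wrap1=205.68_deg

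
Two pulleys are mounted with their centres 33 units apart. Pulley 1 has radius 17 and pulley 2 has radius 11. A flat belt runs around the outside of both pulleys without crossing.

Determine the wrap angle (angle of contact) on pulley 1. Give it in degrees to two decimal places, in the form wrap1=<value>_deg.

wrap1=200.95_deg

open belt: β = asin((r2−r1)/C) = asin(-6/33) = -10.4757°
wrap1 = π − 2β = 200.9514°
wrap2 = π + 2β = 159.0486°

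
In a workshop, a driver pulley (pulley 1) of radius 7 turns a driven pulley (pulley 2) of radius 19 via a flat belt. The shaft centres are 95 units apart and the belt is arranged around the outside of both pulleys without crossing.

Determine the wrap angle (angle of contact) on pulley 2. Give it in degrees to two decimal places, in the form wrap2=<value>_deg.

wrap2=194.51_deg

open belt: β = asin((r2−r1)/C) = asin(12/95) = 7.2567°
wrap1 = π − 2β = 165.4865°
wrap2 = π + 2β = 194.5135°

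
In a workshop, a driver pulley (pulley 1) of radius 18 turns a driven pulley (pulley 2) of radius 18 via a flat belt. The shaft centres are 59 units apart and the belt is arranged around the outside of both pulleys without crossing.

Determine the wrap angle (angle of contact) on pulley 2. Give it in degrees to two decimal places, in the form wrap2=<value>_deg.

wrap2=180.00_deg

open belt: β = asin((r2−r1)/C) = asin(0/59) = 0.0000°
wrap1 = π − 2β = 180.0000°
wrap2 = π + 2β = 180.0000°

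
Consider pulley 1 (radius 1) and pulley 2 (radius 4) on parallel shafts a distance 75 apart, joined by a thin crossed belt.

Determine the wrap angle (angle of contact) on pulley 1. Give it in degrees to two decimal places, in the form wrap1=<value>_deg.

wrap1=187.65_deg

crossed belt: β = asin((r1+r2)/C) = asin(5/75) = 3.8226°
wrap1 = wrap2 = π + 2β = 187.6451°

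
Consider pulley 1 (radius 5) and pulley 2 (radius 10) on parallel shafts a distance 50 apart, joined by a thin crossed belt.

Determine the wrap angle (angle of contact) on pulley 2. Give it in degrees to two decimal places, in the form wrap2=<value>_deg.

crossed belt: β = asin((r1+r2)/C) = asin(15/50) = 17.4576°
wrap1 = wrap2 = π + 2β = 214.9152°

wrap2=214.92_deg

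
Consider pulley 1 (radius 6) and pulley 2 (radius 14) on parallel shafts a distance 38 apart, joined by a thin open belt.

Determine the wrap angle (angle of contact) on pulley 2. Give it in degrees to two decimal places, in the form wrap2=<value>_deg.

open belt: β = asin((r2−r1)/C) = asin(8/38) = 12.1532°
wrap1 = π − 2β = 155.6936°
wrap2 = π + 2β = 204.3064°

wrap2=204.31_deg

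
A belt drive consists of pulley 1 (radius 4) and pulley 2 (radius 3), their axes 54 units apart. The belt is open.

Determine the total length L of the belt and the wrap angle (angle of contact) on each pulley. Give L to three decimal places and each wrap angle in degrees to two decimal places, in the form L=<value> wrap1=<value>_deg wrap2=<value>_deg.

L=130.010 wrap1=182.12_deg wrap2=177.88_deg

open belt: β = asin((r2−r1)/C) = asin(-1/54) = -1.0611°
wrap1 = π − 2β = 182.1222°
wrap2 = π + 2β = 177.8778°
tangent length = C·cosβ = 53.9907
L = r1·wrap1 + r2·wrap2 + 2·C·cosβ = 4·3.1786 + 3·3.1046 + 2·53.9907 = 130.0097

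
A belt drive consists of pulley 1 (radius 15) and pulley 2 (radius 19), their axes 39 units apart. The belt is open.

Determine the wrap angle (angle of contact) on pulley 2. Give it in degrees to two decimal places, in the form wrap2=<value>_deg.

wrap2=191.77_deg

open belt: β = asin((r2−r1)/C) = asin(4/39) = 5.8868°
wrap1 = π − 2β = 168.2263°
wrap2 = π + 2β = 191.7737°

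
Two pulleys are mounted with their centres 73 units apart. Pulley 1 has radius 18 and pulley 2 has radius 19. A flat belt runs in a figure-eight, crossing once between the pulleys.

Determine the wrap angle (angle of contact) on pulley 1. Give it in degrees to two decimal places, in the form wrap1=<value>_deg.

crossed belt: β = asin((r1+r2)/C) = asin(37/73) = 30.4542°
wrap1 = wrap2 = π + 2β = 240.9084°

wrap1=240.91_deg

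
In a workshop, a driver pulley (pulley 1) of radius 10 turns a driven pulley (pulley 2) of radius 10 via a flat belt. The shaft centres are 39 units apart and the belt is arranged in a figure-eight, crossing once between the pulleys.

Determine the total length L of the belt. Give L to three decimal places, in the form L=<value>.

crossed belt: β = asin((r1+r2)/C) = asin(20/39) = 30.8519°
wrap1 = wrap2 = π + 2β = 241.7038°
tangent length = C·cosβ = 33.4813
L = (r1+r2)·wrap + 2·C·cosβ = 20·4.2185 + 2·33.4813 = 151.3332

L=151.333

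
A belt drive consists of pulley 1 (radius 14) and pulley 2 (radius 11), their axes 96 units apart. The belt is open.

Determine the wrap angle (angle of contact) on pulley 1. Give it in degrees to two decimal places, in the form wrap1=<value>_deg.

open belt: β = asin((r2−r1)/C) = asin(-3/96) = -1.7908°
wrap1 = π − 2β = 183.5816°
wrap2 = π + 2β = 176.4184°

wrap1=183.58_deg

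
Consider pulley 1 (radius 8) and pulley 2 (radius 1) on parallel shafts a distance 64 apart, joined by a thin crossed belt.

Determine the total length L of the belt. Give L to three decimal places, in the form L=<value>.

crossed belt: β = asin((r1+r2)/C) = asin(9/64) = 8.0840°
wrap1 = wrap2 = π + 2β = 196.1680°
tangent length = C·cosβ = 63.3640
L = (r1+r2)·wrap + 2·C·cosβ = 9·3.4238 + 2·63.3640 = 157.5421

L=157.542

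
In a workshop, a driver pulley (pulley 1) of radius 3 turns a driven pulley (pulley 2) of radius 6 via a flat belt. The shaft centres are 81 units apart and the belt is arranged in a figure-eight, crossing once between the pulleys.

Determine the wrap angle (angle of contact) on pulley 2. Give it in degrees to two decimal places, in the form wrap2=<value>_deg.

wrap2=192.76_deg

crossed belt: β = asin((r1+r2)/C) = asin(9/81) = 6.3794°
wrap1 = wrap2 = π + 2β = 192.7587°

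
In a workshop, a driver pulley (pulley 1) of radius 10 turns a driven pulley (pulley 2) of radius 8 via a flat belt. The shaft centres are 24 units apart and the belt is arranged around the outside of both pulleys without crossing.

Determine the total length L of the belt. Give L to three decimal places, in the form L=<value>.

open belt: β = asin((r2−r1)/C) = asin(-2/24) = -4.7802°
wrap1 = π − 2β = 189.5604°
wrap2 = π + 2β = 170.4396°
tangent length = C·cosβ = 23.9165
L = r1·wrap1 + r2·wrap2 + 2·C·cosβ = 10·3.3085 + 8·2.9747 + 2·23.9165 = 104.7154

L=104.715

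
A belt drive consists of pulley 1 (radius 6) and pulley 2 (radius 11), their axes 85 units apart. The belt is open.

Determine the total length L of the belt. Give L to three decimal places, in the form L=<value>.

L=223.701

open belt: β = asin((r2−r1)/C) = asin(5/85) = 3.3723°
wrap1 = π − 2β = 173.2554°
wrap2 = π + 2β = 186.7446°
tangent length = C·cosβ = 84.8528
L = r1·wrap1 + r2·wrap2 + 2·C·cosβ = 6·3.0239 + 11·3.2593 + 2·84.8528 = 223.7013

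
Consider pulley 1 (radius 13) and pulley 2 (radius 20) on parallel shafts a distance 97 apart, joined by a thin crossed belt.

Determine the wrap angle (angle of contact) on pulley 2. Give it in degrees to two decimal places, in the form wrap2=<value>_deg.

crossed belt: β = asin((r1+r2)/C) = asin(33/97) = 19.8894°
wrap1 = wrap2 = π + 2β = 219.7789°

wrap2=219.78_deg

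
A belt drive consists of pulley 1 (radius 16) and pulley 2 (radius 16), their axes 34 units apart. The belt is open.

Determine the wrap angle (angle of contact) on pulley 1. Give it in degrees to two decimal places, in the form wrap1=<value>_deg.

open belt: β = asin((r2−r1)/C) = asin(0/34) = 0.0000°
wrap1 = π − 2β = 180.0000°
wrap2 = π + 2β = 180.0000°

wrap1=180.00_deg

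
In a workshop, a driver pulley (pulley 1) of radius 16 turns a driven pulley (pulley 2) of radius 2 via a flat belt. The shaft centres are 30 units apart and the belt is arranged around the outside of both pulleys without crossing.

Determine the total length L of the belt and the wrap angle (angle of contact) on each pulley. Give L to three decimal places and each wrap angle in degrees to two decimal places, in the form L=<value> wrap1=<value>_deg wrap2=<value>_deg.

open belt: β = asin((r2−r1)/C) = asin(-14/30) = -27.8181°
wrap1 = π − 2β = 235.6363°
wrap2 = π + 2β = 124.3637°
tangent length = C·cosβ = 26.5330
L = r1·wrap1 + r2·wrap2 + 2·C·cosβ = 16·4.1126 + 2·2.1706 + 2·26.5330 = 123.2092

L=123.209 wrap1=235.64_deg wrap2=124.36_deg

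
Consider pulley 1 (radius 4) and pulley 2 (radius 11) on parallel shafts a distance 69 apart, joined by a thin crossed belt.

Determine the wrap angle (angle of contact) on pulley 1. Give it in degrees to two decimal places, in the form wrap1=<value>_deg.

crossed belt: β = asin((r1+r2)/C) = asin(15/69) = 12.5559°
wrap1 = wrap2 = π + 2β = 205.1117°

wrap1=205.11_deg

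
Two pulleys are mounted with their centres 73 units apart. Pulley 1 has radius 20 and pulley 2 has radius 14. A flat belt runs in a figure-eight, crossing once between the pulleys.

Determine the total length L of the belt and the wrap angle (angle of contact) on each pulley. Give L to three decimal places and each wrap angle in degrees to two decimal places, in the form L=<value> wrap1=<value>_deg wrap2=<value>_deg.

L=268.957 wrap1=235.52_deg wrap2=235.52_deg

crossed belt: β = asin((r1+r2)/C) = asin(34/73) = 27.7590°
wrap1 = wrap2 = π + 2β = 235.5180°
tangent length = C·cosβ = 64.5988
L = (r1+r2)·wrap + 2·C·cosβ = 34·4.1106 + 2·64.5988 = 268.9567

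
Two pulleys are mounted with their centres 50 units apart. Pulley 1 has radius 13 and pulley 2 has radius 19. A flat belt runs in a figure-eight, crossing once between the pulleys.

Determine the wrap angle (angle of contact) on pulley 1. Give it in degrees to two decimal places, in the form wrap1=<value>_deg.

crossed belt: β = asin((r1+r2)/C) = asin(32/50) = 39.7918°
wrap1 = wrap2 = π + 2β = 259.5836°

wrap1=259.58_deg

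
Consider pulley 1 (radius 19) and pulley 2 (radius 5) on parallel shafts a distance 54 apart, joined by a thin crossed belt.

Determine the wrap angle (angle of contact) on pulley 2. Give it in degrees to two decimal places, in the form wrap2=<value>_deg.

crossed belt: β = asin((r1+r2)/C) = asin(24/54) = 26.3878°
wrap1 = wrap2 = π + 2β = 232.7756°

wrap2=232.78_deg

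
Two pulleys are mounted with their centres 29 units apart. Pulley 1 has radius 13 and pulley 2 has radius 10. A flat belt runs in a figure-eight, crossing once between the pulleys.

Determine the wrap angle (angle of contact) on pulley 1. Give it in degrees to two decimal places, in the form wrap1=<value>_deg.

crossed belt: β = asin((r1+r2)/C) = asin(23/29) = 52.4765°
wrap1 = wrap2 = π + 2β = 284.9530°

wrap1=284.95_deg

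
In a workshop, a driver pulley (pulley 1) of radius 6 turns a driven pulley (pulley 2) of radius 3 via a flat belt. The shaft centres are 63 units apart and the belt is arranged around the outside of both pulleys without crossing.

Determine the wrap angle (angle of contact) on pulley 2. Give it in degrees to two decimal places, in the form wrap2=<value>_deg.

wrap2=174.54_deg

open belt: β = asin((r2−r1)/C) = asin(-3/63) = -2.7294°
wrap1 = π − 2β = 185.4588°
wrap2 = π + 2β = 174.5412°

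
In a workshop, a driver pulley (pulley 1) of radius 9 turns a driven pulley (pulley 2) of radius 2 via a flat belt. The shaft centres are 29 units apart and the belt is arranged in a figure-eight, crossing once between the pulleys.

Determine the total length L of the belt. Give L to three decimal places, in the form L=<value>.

crossed belt: β = asin((r1+r2)/C) = asin(11/29) = 22.2910°
wrap1 = wrap2 = π + 2β = 224.5819°
tangent length = C·cosβ = 26.8328
L = (r1+r2)·wrap + 2·C·cosβ = 11·3.9197 + 2·26.8328 = 96.7823

L=96.782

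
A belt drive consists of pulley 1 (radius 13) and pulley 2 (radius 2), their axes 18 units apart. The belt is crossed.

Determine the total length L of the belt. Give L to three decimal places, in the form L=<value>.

L=96.577

crossed belt: β = asin((r1+r2)/C) = asin(15/18) = 56.4427°
wrap1 = wrap2 = π + 2β = 292.8854°
tangent length = C·cosβ = 9.9499
L = (r1+r2)·wrap + 2·C·cosβ = 15·5.1118 + 2·9.9499 = 96.5770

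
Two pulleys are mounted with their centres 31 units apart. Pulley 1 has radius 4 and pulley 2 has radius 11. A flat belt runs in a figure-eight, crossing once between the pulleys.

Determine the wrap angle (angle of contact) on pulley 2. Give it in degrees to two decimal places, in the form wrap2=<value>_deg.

wrap2=237.88_deg

crossed belt: β = asin((r1+r2)/C) = asin(15/31) = 28.9385°
wrap1 = wrap2 = π + 2β = 237.8771°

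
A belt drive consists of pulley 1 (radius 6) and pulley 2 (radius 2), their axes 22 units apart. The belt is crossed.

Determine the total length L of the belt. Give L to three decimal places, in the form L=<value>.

crossed belt: β = asin((r1+r2)/C) = asin(8/22) = 21.3237°
wrap1 = wrap2 = π + 2β = 222.6474°
tangent length = C·cosβ = 20.4939
L = (r1+r2)·wrap + 2·C·cosβ = 8·3.8859 + 2·20.4939 = 72.0752

L=72.075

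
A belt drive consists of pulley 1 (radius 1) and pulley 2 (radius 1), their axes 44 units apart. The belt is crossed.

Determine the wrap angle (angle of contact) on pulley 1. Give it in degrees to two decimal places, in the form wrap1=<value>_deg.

crossed belt: β = asin((r1+r2)/C) = asin(2/44) = 2.6053°
wrap1 = wrap2 = π + 2β = 185.2105°

wrap1=185.21_deg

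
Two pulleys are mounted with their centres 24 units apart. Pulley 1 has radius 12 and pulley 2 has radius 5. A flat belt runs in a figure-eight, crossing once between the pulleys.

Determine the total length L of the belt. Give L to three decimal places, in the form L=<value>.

L=114.052

crossed belt: β = asin((r1+r2)/C) = asin(17/24) = 45.0995°
wrap1 = wrap2 = π + 2β = 270.1989°
tangent length = C·cosβ = 16.9411
L = (r1+r2)·wrap + 2·C·cosβ = 17·4.7159 + 2·16.9411 = 114.0518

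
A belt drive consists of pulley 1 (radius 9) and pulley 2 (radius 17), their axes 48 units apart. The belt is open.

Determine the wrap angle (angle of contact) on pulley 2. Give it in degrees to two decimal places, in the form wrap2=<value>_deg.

wrap2=199.19_deg

open belt: β = asin((r2−r1)/C) = asin(8/48) = 9.5941°
wrap1 = π − 2β = 160.8119°
wrap2 = π + 2β = 199.1881°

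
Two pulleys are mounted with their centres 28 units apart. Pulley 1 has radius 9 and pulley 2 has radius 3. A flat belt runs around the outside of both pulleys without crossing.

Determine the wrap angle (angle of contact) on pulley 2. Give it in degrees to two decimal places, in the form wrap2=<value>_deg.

wrap2=155.25_deg

open belt: β = asin((r2−r1)/C) = asin(-6/28) = -12.3736°
wrap1 = π − 2β = 204.7473°
wrap2 = π + 2β = 155.2527°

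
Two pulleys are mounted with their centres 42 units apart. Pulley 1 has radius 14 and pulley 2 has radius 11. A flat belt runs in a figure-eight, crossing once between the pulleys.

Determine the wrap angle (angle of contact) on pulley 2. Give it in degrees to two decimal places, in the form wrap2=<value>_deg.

wrap2=253.06_deg

crossed belt: β = asin((r1+r2)/C) = asin(25/42) = 36.5296°
wrap1 = wrap2 = π + 2β = 253.0592°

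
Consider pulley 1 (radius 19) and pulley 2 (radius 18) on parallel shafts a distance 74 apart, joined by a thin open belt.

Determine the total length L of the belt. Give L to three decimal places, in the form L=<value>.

L=264.252

open belt: β = asin((r2−r1)/C) = asin(-1/74) = -0.7743°
wrap1 = π − 2β = 181.5486°
wrap2 = π + 2β = 178.4514°
tangent length = C·cosβ = 73.9932
L = r1·wrap1 + r2·wrap2 + 2·C·cosβ = 19·3.1686 + 18·3.1146 + 2·73.9932 = 264.2524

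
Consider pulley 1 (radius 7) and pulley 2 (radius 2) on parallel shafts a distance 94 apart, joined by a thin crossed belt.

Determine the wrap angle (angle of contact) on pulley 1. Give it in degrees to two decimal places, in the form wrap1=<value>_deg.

wrap1=190.99_deg

crossed belt: β = asin((r1+r2)/C) = asin(9/94) = 5.4942°
wrap1 = wrap2 = π + 2β = 190.9884°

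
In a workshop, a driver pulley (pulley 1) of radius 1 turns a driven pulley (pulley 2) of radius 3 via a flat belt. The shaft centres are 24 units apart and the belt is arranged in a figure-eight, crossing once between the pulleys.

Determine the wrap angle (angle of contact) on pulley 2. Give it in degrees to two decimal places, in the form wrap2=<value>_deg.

crossed belt: β = asin((r1+r2)/C) = asin(4/24) = 9.5941°
wrap1 = wrap2 = π + 2β = 199.1881°

wrap2=199.19_deg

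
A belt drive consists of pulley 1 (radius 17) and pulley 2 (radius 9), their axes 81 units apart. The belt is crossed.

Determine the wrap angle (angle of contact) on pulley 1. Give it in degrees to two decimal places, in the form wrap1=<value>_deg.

wrap1=217.45_deg

crossed belt: β = asin((r1+r2)/C) = asin(26/81) = 18.7227°
wrap1 = wrap2 = π + 2β = 217.4453°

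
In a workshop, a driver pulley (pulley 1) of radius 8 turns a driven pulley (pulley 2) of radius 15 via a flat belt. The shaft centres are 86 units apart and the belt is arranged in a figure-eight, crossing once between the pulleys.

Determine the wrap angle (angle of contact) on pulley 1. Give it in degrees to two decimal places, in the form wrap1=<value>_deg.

wrap1=211.02_deg

crossed belt: β = asin((r1+r2)/C) = asin(23/86) = 15.5121°
wrap1 = wrap2 = π + 2β = 211.0242°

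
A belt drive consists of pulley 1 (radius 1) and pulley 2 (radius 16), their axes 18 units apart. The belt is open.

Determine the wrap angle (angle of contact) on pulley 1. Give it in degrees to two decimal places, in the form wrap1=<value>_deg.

wrap1=67.11_deg

open belt: β = asin((r2−r1)/C) = asin(15/18) = 56.4427°
wrap1 = π − 2β = 67.1146°
wrap2 = π + 2β = 292.8854°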